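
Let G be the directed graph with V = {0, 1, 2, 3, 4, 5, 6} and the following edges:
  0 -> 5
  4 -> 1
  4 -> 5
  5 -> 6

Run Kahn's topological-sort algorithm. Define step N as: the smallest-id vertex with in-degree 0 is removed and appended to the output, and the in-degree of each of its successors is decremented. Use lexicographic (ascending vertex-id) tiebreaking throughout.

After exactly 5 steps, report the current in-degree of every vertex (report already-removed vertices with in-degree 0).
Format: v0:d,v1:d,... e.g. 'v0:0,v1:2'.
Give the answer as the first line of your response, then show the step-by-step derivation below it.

v0:0,v1:0,v2:0,v3:0,v4:0,v5:0,v6:1

step 1: output 0; order=[0]; indeg=(0,1,0,0,0,1,1)
step 2: output 2; order=[0,2]; indeg=(0,1,0,0,0,1,1)
step 3: output 3; order=[0,2,3]; indeg=(0,1,0,0,0,1,1)
step 4: output 4; order=[0,2,3,4]; indeg=(0,0,0,0,0,0,1)
step 5: output 1; order=[0,2,3,4,1]; indeg=(0,0,0,0,0,0,1)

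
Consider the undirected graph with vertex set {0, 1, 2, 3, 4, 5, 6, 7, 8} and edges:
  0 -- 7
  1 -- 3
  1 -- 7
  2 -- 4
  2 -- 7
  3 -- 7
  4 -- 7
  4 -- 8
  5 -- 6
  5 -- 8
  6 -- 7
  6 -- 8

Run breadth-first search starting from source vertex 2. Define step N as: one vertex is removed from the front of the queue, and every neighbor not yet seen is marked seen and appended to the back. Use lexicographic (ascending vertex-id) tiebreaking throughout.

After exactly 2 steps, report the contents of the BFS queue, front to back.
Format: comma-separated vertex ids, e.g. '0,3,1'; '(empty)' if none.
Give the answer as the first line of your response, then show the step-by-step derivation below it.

7,8

step 1: dequeue 2; queue=[4,7]; order=2
step 2: dequeue 4; queue=[7,8]; order=2,4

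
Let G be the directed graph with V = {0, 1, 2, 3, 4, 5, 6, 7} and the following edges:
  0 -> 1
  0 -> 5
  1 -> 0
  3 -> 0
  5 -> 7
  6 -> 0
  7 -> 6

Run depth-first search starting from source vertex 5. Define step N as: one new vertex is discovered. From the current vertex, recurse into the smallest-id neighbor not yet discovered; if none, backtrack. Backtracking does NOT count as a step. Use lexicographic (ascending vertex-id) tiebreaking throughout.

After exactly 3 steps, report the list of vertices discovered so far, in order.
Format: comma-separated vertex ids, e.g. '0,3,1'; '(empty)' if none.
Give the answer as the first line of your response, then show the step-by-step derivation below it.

5,7,6

step 1: discover 5; path=5; order=5
step 2: discover 7; path=5>7; order=5,7
step 3: discover 6; path=5>7>6; order=5,7,6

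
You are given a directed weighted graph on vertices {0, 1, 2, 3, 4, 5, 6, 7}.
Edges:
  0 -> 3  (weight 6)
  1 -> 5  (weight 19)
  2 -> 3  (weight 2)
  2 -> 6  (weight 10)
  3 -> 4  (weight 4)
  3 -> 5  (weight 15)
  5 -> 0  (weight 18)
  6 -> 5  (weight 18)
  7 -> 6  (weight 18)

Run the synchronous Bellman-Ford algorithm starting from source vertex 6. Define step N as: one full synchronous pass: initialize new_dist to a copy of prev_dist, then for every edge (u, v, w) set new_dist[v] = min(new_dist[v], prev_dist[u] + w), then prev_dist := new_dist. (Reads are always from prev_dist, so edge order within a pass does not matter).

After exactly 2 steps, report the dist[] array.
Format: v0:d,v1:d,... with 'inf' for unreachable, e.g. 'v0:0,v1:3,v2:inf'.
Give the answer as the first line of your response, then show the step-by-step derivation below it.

v0:36,v1:inf,v2:inf,v3:inf,v4:inf,v5:18,v6:0,v7:inf

step 1: dist = v0:inf,v1:inf,v2:inf,v3:inf,v4:inf,v5:18,v6:0,v7:inf
step 2: dist = v0:36,v1:inf,v2:inf,v3:inf,v4:inf,v5:18,v6:0,v7:inf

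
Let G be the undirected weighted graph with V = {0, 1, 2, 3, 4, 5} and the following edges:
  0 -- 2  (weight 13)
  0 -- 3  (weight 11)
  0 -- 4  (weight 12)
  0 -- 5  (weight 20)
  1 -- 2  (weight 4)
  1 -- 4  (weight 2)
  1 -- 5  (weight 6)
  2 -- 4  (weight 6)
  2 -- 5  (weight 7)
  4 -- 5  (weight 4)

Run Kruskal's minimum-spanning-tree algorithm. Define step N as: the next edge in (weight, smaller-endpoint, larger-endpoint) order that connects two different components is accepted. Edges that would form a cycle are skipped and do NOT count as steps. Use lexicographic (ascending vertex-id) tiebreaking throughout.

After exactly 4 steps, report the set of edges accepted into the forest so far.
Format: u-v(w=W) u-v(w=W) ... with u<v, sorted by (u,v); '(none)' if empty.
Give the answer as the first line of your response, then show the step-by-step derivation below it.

0-3(w=11) 1-2(w=4) 1-4(w=2) 4-5(w=4)

step 1: add edge 1-4 (w=2); MST = {1-4(w=2)}
step 2: add edge 1-2 (w=4); MST = {1-2(w=4) 1-4(w=2)}
step 3: add edge 4-5 (w=4); MST = {1-2(w=4) 1-4(w=2) 4-5(w=4)}
step 4: add edge 0-3 (w=11); MST = {0-3(w=11) 1-2(w=4) 1-4(w=2) 4-5(w=4)}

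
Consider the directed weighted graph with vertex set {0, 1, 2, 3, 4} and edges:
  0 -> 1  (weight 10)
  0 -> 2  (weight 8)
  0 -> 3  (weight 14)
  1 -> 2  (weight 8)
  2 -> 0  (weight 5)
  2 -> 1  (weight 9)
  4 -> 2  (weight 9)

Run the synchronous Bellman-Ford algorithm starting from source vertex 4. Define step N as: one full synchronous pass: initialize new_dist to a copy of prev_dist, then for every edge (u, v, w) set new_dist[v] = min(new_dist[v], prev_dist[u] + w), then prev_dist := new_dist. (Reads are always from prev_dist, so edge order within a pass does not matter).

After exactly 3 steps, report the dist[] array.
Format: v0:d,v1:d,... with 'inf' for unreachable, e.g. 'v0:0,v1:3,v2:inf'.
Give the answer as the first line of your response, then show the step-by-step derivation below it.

v0:14,v1:18,v2:9,v3:28,v4:0

step 1: dist = v0:inf,v1:inf,v2:9,v3:inf,v4:0
step 2: dist = v0:14,v1:18,v2:9,v3:inf,v4:0
step 3: dist = v0:14,v1:18,v2:9,v3:28,v4:0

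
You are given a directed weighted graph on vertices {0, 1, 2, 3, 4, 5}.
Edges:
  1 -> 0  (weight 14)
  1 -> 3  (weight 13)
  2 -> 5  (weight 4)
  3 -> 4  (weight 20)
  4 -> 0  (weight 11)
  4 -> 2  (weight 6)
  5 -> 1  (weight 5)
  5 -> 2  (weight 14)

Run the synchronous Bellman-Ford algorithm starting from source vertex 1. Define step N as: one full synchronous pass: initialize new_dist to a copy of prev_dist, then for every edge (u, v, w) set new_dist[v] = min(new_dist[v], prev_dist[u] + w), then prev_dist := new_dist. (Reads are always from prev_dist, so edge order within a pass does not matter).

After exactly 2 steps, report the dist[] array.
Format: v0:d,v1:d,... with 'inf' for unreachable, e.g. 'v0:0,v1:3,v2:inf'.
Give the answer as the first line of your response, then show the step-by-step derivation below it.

v0:14,v1:0,v2:inf,v3:13,v4:33,v5:inf

step 1: dist = v0:14,v1:0,v2:inf,v3:13,v4:inf,v5:inf
step 2: dist = v0:14,v1:0,v2:inf,v3:13,v4:33,v5:inf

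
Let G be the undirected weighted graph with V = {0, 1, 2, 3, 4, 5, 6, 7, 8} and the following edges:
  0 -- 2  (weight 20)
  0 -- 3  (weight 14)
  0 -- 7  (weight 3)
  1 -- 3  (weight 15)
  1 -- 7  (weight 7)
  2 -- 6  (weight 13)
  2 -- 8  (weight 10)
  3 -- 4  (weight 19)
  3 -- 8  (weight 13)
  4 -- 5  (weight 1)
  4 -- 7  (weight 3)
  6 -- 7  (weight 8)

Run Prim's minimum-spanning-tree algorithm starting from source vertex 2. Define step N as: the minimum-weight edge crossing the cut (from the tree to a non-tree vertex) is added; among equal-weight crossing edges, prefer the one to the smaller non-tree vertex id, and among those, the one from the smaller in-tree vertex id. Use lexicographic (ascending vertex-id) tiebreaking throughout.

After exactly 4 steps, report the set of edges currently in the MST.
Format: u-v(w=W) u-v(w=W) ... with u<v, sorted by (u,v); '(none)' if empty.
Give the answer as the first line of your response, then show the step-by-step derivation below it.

2-6(w=13) 2-8(w=10) 3-8(w=13) 6-7(w=8)

step 1: add edge 2-8 (w=10); MST = {2-8(w=10)}
step 2: add edge 3-8 (w=13); MST = {2-8(w=10) 3-8(w=13)}
step 3: add edge 2-6 (w=13); MST = {2-6(w=13) 2-8(w=10) 3-8(w=13)}
step 4: add edge 6-7 (w=8); MST = {2-6(w=13) 2-8(w=10) 3-8(w=13) 6-7(w=8)}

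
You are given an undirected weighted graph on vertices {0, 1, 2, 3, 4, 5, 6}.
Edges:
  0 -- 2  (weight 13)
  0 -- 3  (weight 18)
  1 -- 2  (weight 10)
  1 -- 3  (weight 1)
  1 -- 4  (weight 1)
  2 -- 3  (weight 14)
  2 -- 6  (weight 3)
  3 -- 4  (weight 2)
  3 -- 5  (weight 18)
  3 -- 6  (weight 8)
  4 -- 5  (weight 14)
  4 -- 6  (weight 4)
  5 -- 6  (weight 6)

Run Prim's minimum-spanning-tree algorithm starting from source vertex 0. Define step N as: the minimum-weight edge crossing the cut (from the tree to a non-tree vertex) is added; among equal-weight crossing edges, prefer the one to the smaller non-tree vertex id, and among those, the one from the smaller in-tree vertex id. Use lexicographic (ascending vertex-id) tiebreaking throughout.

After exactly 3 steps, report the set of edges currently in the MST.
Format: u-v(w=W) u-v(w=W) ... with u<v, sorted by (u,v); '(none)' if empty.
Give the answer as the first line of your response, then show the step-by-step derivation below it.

0-2(w=13) 2-6(w=3) 4-6(w=4)

step 1: add edge 0-2 (w=13); MST = {0-2(w=13)}
step 2: add edge 2-6 (w=3); MST = {0-2(w=13) 2-6(w=3)}
step 3: add edge 4-6 (w=4); MST = {0-2(w=13) 2-6(w=3) 4-6(w=4)}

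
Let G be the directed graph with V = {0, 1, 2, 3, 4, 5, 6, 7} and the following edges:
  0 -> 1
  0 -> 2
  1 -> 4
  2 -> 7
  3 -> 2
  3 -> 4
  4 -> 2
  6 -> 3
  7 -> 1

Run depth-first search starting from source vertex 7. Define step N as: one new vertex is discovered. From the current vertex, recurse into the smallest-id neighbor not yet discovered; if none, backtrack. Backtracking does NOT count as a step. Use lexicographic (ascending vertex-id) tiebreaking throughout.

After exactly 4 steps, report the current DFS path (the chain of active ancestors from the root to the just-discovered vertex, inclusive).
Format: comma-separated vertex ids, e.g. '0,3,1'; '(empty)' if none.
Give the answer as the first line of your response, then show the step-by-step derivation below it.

7,1,4,2

step 1: discover 7; path=7; order=7
step 2: discover 1; path=7>1; order=7,1
step 3: discover 4; path=7>1>4; order=7,1,4
step 4: discover 2; path=7>1>4>2; order=7,1,4,2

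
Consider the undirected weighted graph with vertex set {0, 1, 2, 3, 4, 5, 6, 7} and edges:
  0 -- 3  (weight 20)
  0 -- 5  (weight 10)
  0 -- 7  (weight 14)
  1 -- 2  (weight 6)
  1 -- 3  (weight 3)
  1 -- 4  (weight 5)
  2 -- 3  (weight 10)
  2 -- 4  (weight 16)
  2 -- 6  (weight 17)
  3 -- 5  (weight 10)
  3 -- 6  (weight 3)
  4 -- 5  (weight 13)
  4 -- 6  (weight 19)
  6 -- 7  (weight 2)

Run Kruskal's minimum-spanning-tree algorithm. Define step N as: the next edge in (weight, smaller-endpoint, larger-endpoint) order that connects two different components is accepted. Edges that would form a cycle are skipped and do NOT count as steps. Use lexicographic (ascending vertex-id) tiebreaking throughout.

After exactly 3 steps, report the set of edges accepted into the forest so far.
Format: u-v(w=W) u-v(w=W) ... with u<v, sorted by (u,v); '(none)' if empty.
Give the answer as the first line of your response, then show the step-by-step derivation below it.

1-3(w=3) 3-6(w=3) 6-7(w=2)

step 1: add edge 6-7 (w=2); MST = {6-7(w=2)}
step 2: add edge 1-3 (w=3); MST = {1-3(w=3) 6-7(w=2)}
step 3: add edge 3-6 (w=3); MST = {1-3(w=3) 3-6(w=3) 6-7(w=2)}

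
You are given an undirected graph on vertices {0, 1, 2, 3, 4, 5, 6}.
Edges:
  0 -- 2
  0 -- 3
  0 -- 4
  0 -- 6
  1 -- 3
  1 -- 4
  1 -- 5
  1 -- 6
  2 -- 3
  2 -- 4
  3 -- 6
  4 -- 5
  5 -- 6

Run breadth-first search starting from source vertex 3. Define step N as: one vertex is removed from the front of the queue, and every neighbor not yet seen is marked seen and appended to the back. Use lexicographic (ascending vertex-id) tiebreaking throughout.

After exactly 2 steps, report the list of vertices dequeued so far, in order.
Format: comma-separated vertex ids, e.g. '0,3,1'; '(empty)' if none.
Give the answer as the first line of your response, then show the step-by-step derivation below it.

3,0

step 1: dequeue 3; queue=[0,1,2,6]; order=3
step 2: dequeue 0; queue=[1,2,6,4]; order=3,0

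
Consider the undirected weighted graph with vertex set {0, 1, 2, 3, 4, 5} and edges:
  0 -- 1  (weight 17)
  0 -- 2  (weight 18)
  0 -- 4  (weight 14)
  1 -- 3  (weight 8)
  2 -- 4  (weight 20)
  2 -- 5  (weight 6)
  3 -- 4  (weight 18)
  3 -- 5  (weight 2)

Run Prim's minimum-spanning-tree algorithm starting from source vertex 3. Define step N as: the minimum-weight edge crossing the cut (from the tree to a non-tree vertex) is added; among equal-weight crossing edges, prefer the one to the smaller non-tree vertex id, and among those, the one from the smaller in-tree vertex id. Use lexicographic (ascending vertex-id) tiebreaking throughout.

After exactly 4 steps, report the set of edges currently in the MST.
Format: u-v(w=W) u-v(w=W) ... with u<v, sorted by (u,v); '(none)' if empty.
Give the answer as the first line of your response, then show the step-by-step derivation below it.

0-1(w=17) 1-3(w=8) 2-5(w=6) 3-5(w=2)

step 1: add edge 3-5 (w=2); MST = {3-5(w=2)}
step 2: add edge 2-5 (w=6); MST = {2-5(w=6) 3-5(w=2)}
step 3: add edge 1-3 (w=8); MST = {1-3(w=8) 2-5(w=6) 3-5(w=2)}
step 4: add edge 0-1 (w=17); MST = {0-1(w=17) 1-3(w=8) 2-5(w=6) 3-5(w=2)}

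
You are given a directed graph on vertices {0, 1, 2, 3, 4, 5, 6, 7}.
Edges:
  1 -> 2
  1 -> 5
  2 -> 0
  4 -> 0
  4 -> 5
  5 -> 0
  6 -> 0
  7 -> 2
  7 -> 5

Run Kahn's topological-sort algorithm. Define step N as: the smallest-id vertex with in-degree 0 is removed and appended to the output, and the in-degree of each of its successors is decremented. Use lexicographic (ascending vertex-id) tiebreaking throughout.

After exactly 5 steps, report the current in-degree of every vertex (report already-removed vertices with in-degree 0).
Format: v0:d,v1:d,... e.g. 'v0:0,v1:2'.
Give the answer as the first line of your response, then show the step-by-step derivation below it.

v0:2,v1:0,v2:0,v3:0,v4:0,v5:0,v6:0,v7:0

step 1: output 1; order=[1]; indeg=(4,0,1,0,0,2,0,0)
step 2: output 3; order=[1,3]; indeg=(4,0,1,0,0,2,0,0)
step 3: output 4; order=[1,3,4]; indeg=(3,0,1,0,0,1,0,0)
step 4: output 6; order=[1,3,4,6]; indeg=(2,0,1,0,0,1,0,0)
step 5: output 7; order=[1,3,4,6,7]; indeg=(2,0,0,0,0,0,0,0)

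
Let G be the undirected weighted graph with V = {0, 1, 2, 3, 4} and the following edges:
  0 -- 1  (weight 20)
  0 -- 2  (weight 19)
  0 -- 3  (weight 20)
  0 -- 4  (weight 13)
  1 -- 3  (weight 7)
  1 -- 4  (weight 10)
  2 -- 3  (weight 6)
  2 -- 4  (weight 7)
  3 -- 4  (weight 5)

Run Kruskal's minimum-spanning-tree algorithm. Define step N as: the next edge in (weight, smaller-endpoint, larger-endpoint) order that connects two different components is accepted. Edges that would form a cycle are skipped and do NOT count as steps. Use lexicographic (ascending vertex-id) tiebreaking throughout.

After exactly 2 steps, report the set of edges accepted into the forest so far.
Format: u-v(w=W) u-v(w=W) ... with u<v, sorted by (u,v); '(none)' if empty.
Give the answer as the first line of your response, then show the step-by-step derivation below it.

2-3(w=6) 3-4(w=5)

step 1: add edge 3-4 (w=5); MST = {3-4(w=5)}
step 2: add edge 2-3 (w=6); MST = {2-3(w=6) 3-4(w=5)}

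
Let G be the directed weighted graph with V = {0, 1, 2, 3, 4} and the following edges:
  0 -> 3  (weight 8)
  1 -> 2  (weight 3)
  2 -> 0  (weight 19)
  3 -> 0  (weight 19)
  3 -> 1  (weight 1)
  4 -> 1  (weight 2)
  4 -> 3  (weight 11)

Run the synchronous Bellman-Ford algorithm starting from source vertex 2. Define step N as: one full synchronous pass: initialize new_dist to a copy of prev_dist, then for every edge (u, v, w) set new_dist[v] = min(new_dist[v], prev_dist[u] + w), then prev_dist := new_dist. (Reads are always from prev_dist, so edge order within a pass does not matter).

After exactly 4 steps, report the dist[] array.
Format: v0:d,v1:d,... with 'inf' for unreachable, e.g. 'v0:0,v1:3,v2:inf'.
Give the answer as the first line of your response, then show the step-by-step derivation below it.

v0:19,v1:28,v2:0,v3:27,v4:inf

step 1: dist = v0:19,v1:inf,v2:0,v3:inf,v4:inf
step 2: dist = v0:19,v1:inf,v2:0,v3:27,v4:inf
step 3: dist = v0:19,v1:28,v2:0,v3:27,v4:inf
step 4: dist = v0:19,v1:28,v2:0,v3:27,v4:inf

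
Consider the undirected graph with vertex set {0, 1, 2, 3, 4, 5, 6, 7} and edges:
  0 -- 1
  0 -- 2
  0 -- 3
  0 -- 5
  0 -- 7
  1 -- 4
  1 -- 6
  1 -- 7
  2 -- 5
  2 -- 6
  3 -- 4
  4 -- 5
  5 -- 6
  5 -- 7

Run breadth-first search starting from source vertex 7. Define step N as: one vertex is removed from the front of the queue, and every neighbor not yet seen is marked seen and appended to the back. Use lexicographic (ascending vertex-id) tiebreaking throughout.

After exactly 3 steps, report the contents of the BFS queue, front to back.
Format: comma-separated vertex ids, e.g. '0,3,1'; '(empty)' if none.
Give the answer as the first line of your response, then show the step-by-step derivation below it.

5,2,3,4,6

step 1: dequeue 7; queue=[0,1,5]; order=7
step 2: dequeue 0; queue=[1,5,2,3]; order=7,0
step 3: dequeue 1; queue=[5,2,3,4,6]; order=7,0,1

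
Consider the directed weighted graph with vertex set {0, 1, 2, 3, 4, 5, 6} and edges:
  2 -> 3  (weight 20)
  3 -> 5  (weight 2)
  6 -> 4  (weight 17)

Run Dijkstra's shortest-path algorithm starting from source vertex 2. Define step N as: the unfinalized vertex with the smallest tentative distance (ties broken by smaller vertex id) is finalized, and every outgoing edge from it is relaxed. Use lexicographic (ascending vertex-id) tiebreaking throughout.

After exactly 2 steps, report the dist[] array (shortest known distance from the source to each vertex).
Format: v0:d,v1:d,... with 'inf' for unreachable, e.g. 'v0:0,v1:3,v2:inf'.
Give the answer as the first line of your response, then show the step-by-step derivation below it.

v0:inf,v1:inf,v2:0,v3:20,v4:inf,v5:22,v6:inf

step 1: dist = v0:inf,v1:inf,v2:0,v3:20,v4:inf,v5:inf,v6:inf
step 2: dist = v0:inf,v1:inf,v2:0,v3:20,v4:inf,v5:22,v6:inf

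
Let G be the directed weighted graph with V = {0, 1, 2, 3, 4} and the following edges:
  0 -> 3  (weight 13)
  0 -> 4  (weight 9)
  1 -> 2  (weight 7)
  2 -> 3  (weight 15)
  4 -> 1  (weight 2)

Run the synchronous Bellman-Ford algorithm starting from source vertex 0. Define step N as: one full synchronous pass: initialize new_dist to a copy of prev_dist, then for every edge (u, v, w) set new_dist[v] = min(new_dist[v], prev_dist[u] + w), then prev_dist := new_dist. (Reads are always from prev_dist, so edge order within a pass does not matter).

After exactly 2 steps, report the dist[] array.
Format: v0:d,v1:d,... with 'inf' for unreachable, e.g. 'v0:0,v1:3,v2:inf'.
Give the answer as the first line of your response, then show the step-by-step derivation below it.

v0:0,v1:11,v2:inf,v3:13,v4:9

step 1: dist = v0:0,v1:inf,v2:inf,v3:13,v4:9
step 2: dist = v0:0,v1:11,v2:inf,v3:13,v4:9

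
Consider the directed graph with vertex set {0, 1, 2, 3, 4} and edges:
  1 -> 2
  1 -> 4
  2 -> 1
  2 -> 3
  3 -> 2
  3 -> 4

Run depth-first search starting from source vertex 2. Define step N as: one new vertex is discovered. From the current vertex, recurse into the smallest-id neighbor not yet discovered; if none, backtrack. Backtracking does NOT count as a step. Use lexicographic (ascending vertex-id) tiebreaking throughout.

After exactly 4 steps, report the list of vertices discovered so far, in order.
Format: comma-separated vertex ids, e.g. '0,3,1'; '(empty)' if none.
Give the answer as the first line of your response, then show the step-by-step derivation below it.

2,1,4,3

step 1: discover 2; path=2; order=2
step 2: discover 1; path=2>1; order=2,1
step 3: discover 4; path=2>1>4; order=2,1,4
step 4: discover 3; path=2>3; order=2,1,4,3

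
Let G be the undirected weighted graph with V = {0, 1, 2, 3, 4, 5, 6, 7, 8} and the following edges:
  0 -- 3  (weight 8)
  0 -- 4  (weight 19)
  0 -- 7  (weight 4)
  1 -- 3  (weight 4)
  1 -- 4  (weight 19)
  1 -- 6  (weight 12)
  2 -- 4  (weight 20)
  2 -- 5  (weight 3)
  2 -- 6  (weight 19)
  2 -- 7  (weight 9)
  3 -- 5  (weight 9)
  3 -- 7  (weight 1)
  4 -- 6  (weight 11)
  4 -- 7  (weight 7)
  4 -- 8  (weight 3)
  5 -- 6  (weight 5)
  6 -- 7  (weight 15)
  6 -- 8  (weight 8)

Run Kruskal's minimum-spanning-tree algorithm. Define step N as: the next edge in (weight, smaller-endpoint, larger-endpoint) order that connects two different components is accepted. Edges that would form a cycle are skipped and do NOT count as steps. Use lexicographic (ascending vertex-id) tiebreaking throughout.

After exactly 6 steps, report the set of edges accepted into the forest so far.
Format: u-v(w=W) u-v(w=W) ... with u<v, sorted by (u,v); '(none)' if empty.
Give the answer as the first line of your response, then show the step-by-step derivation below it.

0-7(w=4) 1-3(w=4) 2-5(w=3) 3-7(w=1) 4-8(w=3) 5-6(w=5)

step 1: add edge 3-7 (w=1); MST = {3-7(w=1)}
step 2: add edge 2-5 (w=3); MST = {2-5(w=3) 3-7(w=1)}
step 3: add edge 4-8 (w=3); MST = {2-5(w=3) 3-7(w=1) 4-8(w=3)}
step 4: add edge 0-7 (w=4); MST = {0-7(w=4) 2-5(w=3) 3-7(w=1) 4-8(w=3)}
step 5: add edge 1-3 (w=4); MST = {0-7(w=4) 1-3(w=4) 2-5(w=3) 3-7(w=1) 4-8(w=3)}
step 6: add edge 5-6 (w=5); MST = {0-7(w=4) 1-3(w=4) 2-5(w=3) 3-7(w=1) 4-8(w=3) 5-6(w=5)}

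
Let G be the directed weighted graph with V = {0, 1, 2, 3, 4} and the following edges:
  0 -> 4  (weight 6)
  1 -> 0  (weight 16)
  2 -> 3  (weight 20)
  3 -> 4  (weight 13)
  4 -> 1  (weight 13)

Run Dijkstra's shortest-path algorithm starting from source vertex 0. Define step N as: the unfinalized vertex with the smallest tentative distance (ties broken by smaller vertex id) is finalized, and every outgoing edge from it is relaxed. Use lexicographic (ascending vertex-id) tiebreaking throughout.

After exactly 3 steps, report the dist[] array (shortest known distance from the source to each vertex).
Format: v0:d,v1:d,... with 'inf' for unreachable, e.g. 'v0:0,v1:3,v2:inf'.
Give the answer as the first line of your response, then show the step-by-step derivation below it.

v0:0,v1:19,v2:inf,v3:inf,v4:6

step 1: dist = v0:0,v1:inf,v2:inf,v3:inf,v4:6
step 2: dist = v0:0,v1:19,v2:inf,v3:inf,v4:6
step 3: dist = v0:0,v1:19,v2:inf,v3:inf,v4:6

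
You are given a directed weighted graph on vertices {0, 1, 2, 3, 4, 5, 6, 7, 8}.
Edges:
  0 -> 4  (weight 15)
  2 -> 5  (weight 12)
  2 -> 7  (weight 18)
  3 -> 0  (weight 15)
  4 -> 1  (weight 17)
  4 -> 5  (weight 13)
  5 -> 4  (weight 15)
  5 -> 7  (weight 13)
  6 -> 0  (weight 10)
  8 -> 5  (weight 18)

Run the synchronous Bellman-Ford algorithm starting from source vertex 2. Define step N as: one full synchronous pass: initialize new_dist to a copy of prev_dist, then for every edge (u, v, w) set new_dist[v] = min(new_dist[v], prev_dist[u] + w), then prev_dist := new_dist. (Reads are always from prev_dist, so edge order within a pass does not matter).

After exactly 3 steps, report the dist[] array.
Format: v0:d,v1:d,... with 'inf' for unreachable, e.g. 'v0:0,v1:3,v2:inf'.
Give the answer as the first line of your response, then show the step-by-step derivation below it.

v0:inf,v1:44,v2:0,v3:inf,v4:27,v5:12,v6:inf,v7:18,v8:inf

step 1: dist = v0:inf,v1:inf,v2:0,v3:inf,v4:inf,v5:12,v6:inf,v7:18,v8:inf
step 2: dist = v0:inf,v1:inf,v2:0,v3:inf,v4:27,v5:12,v6:inf,v7:18,v8:inf
step 3: dist = v0:inf,v1:44,v2:0,v3:inf,v4:27,v5:12,v6:inf,v7:18,v8:inf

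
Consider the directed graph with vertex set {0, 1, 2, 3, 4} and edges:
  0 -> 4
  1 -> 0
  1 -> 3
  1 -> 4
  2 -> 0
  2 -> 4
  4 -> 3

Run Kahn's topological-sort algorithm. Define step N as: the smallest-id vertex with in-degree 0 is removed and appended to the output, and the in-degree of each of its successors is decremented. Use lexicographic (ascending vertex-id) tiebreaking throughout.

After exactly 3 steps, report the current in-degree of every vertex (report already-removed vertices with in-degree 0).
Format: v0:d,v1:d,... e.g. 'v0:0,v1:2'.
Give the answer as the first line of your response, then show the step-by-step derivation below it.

v0:0,v1:0,v2:0,v3:1,v4:0

step 1: output 1; order=[1]; indeg=(1,0,0,1,2)
step 2: output 2; order=[1,2]; indeg=(0,0,0,1,1)
step 3: output 0; order=[1,2,0]; indeg=(0,0,0,1,0)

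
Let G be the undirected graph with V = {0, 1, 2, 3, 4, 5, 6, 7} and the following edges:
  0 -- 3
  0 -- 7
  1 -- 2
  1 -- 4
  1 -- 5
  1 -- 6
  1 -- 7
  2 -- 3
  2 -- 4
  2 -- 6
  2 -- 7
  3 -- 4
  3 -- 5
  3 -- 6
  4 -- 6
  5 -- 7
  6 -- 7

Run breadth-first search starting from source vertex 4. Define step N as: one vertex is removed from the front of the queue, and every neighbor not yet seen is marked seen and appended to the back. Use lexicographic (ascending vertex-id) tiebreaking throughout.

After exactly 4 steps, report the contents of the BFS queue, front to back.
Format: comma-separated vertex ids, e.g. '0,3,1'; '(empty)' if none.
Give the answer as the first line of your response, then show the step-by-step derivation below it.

6,5,7,0

step 1: dequeue 4; queue=[1,2,3,6]; order=4
step 2: dequeue 1; queue=[2,3,6,5,7]; order=4,1
step 3: dequeue 2; queue=[3,6,5,7]; order=4,1,2
step 4: dequeue 3; queue=[6,5,7,0]; order=4,1,2,3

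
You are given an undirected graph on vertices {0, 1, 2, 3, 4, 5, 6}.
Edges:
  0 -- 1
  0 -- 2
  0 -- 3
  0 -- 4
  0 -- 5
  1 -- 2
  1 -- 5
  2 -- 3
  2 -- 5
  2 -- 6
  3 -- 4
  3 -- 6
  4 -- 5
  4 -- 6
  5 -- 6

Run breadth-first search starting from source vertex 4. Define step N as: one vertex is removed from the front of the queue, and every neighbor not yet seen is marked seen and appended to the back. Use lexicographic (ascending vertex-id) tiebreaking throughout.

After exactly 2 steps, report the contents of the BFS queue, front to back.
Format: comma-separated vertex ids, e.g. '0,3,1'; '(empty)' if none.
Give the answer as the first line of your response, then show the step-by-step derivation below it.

3,5,6,1,2

step 1: dequeue 4; queue=[0,3,5,6]; order=4
step 2: dequeue 0; queue=[3,5,6,1,2]; order=4,0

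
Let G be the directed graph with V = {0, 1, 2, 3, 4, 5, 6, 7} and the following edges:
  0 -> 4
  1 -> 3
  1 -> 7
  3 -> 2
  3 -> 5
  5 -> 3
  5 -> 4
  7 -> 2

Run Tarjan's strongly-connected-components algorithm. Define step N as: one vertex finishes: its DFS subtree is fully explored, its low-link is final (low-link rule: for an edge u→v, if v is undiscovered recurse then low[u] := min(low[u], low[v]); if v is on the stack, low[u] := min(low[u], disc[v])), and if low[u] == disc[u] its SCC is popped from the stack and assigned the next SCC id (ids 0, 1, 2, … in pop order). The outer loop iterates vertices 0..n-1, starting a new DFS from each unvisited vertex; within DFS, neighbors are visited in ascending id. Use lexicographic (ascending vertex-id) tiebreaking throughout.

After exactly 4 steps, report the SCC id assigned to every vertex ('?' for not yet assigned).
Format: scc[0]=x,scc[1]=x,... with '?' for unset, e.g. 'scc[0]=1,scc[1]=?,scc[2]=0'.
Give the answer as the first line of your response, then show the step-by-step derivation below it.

scc[0]=1,scc[1]=?,scc[2]=2,scc[3]=?,scc[4]=0,scc[5]=?,scc[6]=?,scc[7]=?

step 1: low=(low[0]=0,low[1]=?,low[2]=?,low[3]=?,low[4]=1,low[5]=?,low[6]=?,low[7]=?); scc=(scc[0]=?,scc[1]=?,scc[2]=?,scc[3]=?,scc[4]=0,scc[5]=?,scc[6]=?,scc[7]=?)
step 2: low=(low[0]=0,low[1]=?,low[2]=?,low[3]=?,low[4]=1,low[5]=?,low[6]=?,low[7]=?); scc=(scc[0]=1,scc[1]=?,scc[2]=?,scc[3]=?,scc[4]=0,scc[5]=?,scc[6]=?,scc[7]=?)
step 3: low=(low[0]=0,low[1]=2,low[2]=4,low[3]=3,low[4]=1,low[5]=?,low[6]=?,low[7]=?); scc=(scc[0]=1,scc[1]=?,scc[2]=2,scc[3]=?,scc[4]=0,scc[5]=?,scc[6]=?,scc[7]=?)
step 4: low=(low[0]=0,low[1]=2,low[2]=4,low[3]=3,low[4]=1,low[5]=3,low[6]=?,low[7]=?); scc=(scc[0]=1,scc[1]=?,scc[2]=2,scc[3]=?,scc[4]=0,scc[5]=?,scc[6]=?,scc[7]=?)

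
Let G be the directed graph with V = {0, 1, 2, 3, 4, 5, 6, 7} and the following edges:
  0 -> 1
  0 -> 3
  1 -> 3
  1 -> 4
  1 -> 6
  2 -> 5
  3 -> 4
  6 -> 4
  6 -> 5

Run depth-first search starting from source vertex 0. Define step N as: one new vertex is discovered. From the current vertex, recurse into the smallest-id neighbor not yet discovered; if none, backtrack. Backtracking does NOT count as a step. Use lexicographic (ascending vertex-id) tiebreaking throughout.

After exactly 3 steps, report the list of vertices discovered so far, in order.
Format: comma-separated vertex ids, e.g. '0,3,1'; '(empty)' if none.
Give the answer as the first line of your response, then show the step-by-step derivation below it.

0,1,3

step 1: discover 0; path=0; order=0
step 2: discover 1; path=0>1; order=0,1
step 3: discover 3; path=0>1>3; order=0,1,3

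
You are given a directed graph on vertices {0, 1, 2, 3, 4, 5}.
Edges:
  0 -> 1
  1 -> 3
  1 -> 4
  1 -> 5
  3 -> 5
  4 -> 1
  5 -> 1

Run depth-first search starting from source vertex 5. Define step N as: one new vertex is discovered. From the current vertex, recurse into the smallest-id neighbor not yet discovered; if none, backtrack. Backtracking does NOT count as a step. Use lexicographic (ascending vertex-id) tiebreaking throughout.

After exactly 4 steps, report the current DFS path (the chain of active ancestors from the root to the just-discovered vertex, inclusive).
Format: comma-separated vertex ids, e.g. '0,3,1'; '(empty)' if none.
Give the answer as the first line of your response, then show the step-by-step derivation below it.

5,1,4

step 1: discover 5; path=5; order=5
step 2: discover 1; path=5>1; order=5,1
step 3: discover 3; path=5>1>3; order=5,1,3
step 4: discover 4; path=5>1>4; order=5,1,3,4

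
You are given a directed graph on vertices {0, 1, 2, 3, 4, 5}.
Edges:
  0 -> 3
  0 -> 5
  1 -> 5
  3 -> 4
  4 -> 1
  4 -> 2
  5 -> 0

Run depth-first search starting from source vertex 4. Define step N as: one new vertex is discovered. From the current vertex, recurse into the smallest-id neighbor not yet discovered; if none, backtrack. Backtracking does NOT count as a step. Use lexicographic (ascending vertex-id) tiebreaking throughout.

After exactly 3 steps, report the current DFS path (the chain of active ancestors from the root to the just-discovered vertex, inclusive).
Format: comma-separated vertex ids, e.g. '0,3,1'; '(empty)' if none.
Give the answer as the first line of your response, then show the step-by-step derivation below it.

4,1,5

step 1: discover 4; path=4; order=4
step 2: discover 1; path=4>1; order=4,1
step 3: discover 5; path=4>1>5; order=4,1,5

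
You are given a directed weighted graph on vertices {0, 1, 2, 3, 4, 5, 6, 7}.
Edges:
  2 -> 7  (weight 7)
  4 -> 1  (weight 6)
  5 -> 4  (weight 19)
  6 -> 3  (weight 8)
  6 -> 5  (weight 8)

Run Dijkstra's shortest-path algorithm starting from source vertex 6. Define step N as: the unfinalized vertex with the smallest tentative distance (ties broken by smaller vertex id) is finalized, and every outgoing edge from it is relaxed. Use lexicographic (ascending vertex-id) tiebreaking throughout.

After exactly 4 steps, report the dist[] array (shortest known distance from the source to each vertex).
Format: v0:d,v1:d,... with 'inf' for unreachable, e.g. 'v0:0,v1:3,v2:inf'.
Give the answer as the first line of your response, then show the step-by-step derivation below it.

v0:inf,v1:33,v2:inf,v3:8,v4:27,v5:8,v6:0,v7:inf

step 1: dist = v0:inf,v1:inf,v2:inf,v3:8,v4:inf,v5:8,v6:0,v7:inf
step 2: dist = v0:inf,v1:inf,v2:inf,v3:8,v4:inf,v5:8,v6:0,v7:inf
step 3: dist = v0:inf,v1:inf,v2:inf,v3:8,v4:27,v5:8,v6:0,v7:inf
step 4: dist = v0:inf,v1:33,v2:inf,v3:8,v4:27,v5:8,v6:0,v7:inf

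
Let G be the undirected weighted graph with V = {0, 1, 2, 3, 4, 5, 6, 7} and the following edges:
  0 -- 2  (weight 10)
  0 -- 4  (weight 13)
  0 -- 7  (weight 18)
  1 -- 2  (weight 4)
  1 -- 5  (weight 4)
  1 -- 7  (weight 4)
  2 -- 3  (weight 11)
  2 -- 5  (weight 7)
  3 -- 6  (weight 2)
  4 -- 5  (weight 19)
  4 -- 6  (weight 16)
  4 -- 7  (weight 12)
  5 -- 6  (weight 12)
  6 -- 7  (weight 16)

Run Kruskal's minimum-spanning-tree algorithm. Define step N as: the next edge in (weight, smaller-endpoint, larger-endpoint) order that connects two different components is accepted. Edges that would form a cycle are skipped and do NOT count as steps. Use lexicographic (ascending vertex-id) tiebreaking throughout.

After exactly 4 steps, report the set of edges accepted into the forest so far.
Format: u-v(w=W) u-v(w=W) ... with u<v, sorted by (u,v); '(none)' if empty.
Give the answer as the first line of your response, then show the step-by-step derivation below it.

1-2(w=4) 1-5(w=4) 1-7(w=4) 3-6(w=2)

step 1: add edge 3-6 (w=2); MST = {3-6(w=2)}
step 2: add edge 1-2 (w=4); MST = {1-2(w=4) 3-6(w=2)}
step 3: add edge 1-5 (w=4); MST = {1-2(w=4) 1-5(w=4) 3-6(w=2)}
step 4: add edge 1-7 (w=4); MST = {1-2(w=4) 1-5(w=4) 1-7(w=4) 3-6(w=2)}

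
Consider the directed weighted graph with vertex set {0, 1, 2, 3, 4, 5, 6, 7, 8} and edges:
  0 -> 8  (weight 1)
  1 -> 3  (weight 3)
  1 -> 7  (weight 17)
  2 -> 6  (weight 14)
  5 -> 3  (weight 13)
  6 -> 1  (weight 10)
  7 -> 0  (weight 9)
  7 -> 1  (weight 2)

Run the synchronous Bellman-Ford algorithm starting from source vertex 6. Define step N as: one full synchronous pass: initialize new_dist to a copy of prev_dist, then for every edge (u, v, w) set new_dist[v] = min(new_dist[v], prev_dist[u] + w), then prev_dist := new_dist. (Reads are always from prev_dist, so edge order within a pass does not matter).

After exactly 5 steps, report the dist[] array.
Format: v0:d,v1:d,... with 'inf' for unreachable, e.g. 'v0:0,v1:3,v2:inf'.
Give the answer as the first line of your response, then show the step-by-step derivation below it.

v0:36,v1:10,v2:inf,v3:13,v4:inf,v5:inf,v6:0,v7:27,v8:37

step 1: dist = v0:inf,v1:10,v2:inf,v3:inf,v4:inf,v5:inf,v6:0,v7:inf,v8:inf
step 2: dist = v0:inf,v1:10,v2:inf,v3:13,v4:inf,v5:inf,v6:0,v7:27,v8:inf
step 3: dist = v0:36,v1:10,v2:inf,v3:13,v4:inf,v5:inf,v6:0,v7:27,v8:inf
step 4: dist = v0:36,v1:10,v2:inf,v3:13,v4:inf,v5:inf,v6:0,v7:27,v8:37
step 5: dist = v0:36,v1:10,v2:inf,v3:13,v4:inf,v5:inf,v6:0,v7:27,v8:37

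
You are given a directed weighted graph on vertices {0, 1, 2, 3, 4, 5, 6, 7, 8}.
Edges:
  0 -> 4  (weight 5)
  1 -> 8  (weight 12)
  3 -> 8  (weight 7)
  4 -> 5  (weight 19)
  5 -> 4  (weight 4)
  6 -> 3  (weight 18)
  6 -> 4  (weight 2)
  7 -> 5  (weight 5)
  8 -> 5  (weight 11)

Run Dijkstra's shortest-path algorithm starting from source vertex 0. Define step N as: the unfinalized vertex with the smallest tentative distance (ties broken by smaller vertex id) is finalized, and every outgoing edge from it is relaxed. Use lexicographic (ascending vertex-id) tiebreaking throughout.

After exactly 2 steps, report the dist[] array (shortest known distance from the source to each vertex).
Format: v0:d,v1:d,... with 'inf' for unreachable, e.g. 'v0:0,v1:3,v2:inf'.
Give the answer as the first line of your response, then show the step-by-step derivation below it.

v0:0,v1:inf,v2:inf,v3:inf,v4:5,v5:24,v6:inf,v7:inf,v8:inf

step 1: dist = v0:0,v1:inf,v2:inf,v3:inf,v4:5,v5:inf,v6:inf,v7:inf,v8:inf
step 2: dist = v0:0,v1:inf,v2:inf,v3:inf,v4:5,v5:24,v6:inf,v7:inf,v8:inf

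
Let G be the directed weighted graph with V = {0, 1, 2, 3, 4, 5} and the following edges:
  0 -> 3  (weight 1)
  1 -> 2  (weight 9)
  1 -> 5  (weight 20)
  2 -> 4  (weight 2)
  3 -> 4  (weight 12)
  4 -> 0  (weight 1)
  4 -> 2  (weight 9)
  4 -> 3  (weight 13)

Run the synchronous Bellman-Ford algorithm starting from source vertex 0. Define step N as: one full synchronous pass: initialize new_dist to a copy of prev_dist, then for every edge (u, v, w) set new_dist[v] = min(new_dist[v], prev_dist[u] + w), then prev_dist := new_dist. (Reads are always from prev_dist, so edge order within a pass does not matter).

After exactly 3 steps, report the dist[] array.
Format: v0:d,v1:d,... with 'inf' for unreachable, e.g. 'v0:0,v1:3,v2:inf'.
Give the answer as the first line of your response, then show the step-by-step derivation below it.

v0:0,v1:inf,v2:22,v3:1,v4:13,v5:inf

step 1: dist = v0:0,v1:inf,v2:inf,v3:1,v4:inf,v5:inf
step 2: dist = v0:0,v1:inf,v2:inf,v3:1,v4:13,v5:inf
step 3: dist = v0:0,v1:inf,v2:22,v3:1,v4:13,v5:inf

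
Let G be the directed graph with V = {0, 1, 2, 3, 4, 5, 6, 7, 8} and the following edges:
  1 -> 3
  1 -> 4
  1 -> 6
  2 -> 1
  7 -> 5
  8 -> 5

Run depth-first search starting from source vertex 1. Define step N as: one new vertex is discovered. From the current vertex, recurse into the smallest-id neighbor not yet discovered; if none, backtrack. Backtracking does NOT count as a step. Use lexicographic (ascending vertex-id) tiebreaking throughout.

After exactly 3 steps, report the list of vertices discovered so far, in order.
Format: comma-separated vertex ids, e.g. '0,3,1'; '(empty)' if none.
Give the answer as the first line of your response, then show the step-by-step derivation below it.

1,3,4

step 1: discover 1; path=1; order=1
step 2: discover 3; path=1>3; order=1,3
step 3: discover 4; path=1>4; order=1,3,4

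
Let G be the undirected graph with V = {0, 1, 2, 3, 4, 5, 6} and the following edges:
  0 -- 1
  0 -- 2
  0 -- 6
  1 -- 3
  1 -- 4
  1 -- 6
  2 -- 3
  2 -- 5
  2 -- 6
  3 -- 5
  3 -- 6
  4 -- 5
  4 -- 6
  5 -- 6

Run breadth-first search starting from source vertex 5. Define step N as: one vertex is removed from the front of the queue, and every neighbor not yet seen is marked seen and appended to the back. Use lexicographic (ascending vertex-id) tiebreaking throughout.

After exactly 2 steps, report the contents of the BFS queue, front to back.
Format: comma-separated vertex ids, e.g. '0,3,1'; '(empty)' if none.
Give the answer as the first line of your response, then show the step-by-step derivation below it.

3,4,6,0

step 1: dequeue 5; queue=[2,3,4,6]; order=5
step 2: dequeue 2; queue=[3,4,6,0]; order=5,2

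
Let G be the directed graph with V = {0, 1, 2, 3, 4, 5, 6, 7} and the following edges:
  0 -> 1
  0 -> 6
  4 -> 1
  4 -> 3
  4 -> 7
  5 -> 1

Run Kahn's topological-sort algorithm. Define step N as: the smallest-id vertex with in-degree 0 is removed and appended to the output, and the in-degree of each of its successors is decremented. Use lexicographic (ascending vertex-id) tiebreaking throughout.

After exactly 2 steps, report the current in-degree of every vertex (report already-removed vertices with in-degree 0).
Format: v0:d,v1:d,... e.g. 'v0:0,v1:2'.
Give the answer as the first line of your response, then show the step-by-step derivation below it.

v0:0,v1:2,v2:0,v3:1,v4:0,v5:0,v6:0,v7:1

step 1: output 0; order=[0]; indeg=(0,2,0,1,0,0,0,1)
step 2: output 2; order=[0,2]; indeg=(0,2,0,1,0,0,0,1)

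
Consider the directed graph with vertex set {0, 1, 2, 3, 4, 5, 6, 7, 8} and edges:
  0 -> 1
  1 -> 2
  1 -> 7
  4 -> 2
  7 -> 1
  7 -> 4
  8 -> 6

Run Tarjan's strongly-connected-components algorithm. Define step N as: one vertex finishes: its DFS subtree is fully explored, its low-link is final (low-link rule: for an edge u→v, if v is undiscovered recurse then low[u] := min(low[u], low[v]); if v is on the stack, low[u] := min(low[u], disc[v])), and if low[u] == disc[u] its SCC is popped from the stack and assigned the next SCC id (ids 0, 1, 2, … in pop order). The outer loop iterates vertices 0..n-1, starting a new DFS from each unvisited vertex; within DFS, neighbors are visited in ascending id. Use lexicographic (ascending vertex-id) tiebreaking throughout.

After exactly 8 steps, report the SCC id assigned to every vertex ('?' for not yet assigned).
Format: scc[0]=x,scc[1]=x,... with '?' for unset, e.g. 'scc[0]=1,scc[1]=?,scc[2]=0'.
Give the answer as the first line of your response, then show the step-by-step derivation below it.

scc[0]=3,scc[1]=2,scc[2]=0,scc[3]=4,scc[4]=1,scc[5]=5,scc[6]=6,scc[7]=2,scc[8]=?

step 1: low=(low[0]=0,low[1]=1,low[2]=2,low[3]=?,low[4]=?,low[5]=?,low[6]=?,low[7]=?,low[8]=?); scc=(scc[0]=?,scc[1]=?,scc[2]=0,scc[3]=?,scc[4]=?,scc[5]=?,scc[6]=?,scc[7]=?,scc[8]=?)
step 2: low=(low[0]=0,low[1]=1,low[2]=2,low[3]=?,low[4]=4,low[5]=?,low[6]=?,low[7]=1,low[8]=?); scc=(scc[0]=?,scc[1]=?,scc[2]=0,scc[3]=?,scc[4]=1,scc[5]=?,scc[6]=?,scc[7]=?,scc[8]=?)
step 3: low=(low[0]=0,low[1]=1,low[2]=2,low[3]=?,low[4]=4,low[5]=?,low[6]=?,low[7]=1,low[8]=?); scc=(scc[0]=?,scc[1]=?,scc[2]=0,scc[3]=?,scc[4]=1,scc[5]=?,scc[6]=?,scc[7]=?,scc[8]=?)
step 4: low=(low[0]=0,low[1]=1,low[2]=2,low[3]=?,low[4]=4,low[5]=?,low[6]=?,low[7]=1,low[8]=?); scc=(scc[0]=?,scc[1]=2,scc[2]=0,scc[3]=?,scc[4]=1,scc[5]=?,scc[6]=?,scc[7]=2,scc[8]=?)
step 5: low=(low[0]=0,low[1]=1,low[2]=2,low[3]=?,low[4]=4,low[5]=?,low[6]=?,low[7]=1,low[8]=?); scc=(scc[0]=3,scc[1]=2,scc[2]=0,scc[3]=?,scc[4]=1,scc[5]=?,scc[6]=?,scc[7]=2,scc[8]=?)
step 6: low=(low[0]=0,low[1]=1,low[2]=2,low[3]=5,low[4]=4,low[5]=?,low[6]=?,low[7]=1,low[8]=?); scc=(scc[0]=3,scc[1]=2,scc[2]=0,scc[3]=4,scc[4]=1,scc[5]=?,scc[6]=?,scc[7]=2,scc[8]=?)
step 7: low=(low[0]=0,low[1]=1,low[2]=2,low[3]=5,low[4]=4,low[5]=6,low[6]=?,low[7]=1,low[8]=?); scc=(scc[0]=3,scc[1]=2,scc[2]=0,scc[3]=4,scc[4]=1,scc[5]=5,scc[6]=?,scc[7]=2,scc[8]=?)
step 8: low=(low[0]=0,low[1]=1,low[2]=2,low[3]=5,low[4]=4,low[5]=6,low[6]=7,low[7]=1,low[8]=?); scc=(scc[0]=3,scc[1]=2,scc[2]=0,scc[3]=4,scc[4]=1,scc[5]=5,scc[6]=6,scc[7]=2,scc[8]=?)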